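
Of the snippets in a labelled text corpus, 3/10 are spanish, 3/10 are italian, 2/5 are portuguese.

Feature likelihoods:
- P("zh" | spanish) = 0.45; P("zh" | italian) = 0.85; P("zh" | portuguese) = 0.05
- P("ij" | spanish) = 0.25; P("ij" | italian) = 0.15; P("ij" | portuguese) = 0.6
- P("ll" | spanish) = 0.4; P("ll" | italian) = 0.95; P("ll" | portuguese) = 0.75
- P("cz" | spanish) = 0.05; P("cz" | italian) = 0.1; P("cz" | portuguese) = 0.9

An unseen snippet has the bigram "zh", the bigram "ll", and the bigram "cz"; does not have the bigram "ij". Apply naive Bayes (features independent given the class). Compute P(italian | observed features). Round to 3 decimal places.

spanish: 0.3 × 0.45 × (1−0.25) × 0.4 × 0.05 = 0.002025
italian: 0.3 × 0.85 × (1−0.15) × 0.95 × 0.1 = 0.02059125
portuguese: 0.4 × 0.05 × (1−0.6) × 0.75 × 0.9 = 0.0054
P(italian | x) = 0.02059125 / 0.02801625 ≈ 0.735

0.735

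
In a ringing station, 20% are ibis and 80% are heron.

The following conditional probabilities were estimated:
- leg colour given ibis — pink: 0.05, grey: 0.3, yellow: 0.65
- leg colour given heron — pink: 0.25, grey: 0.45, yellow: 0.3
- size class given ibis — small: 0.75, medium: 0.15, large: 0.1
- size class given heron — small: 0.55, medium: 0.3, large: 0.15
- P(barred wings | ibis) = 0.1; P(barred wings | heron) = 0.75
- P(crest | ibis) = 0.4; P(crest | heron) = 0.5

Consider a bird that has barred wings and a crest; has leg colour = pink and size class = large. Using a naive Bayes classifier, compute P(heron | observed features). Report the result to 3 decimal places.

ibis: 0.2 × 0.05 × 0.1 × 0.1 × 0.4 = 0.00004
heron: 0.8 × 0.25 × 0.15 × 0.75 × 0.5 = 0.01125
P(heron | x) = 0.01125 / 0.01129 ≈ 0.996

0.996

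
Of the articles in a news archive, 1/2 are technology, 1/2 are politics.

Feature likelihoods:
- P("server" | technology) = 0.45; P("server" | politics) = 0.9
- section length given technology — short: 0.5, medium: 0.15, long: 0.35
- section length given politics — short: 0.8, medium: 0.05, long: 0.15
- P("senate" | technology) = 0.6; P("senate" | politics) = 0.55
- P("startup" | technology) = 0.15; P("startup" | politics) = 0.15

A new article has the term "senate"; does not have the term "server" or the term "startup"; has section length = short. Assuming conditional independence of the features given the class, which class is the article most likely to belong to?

technology: 0.5 × (1−0.45) × 0.5 × 0.6 × (1−0.15) = 0.070125
politics: 0.5 × (1−0.9) × 0.8 × 0.55 × (1−0.15) = 0.0187
Highest score → technology.

technology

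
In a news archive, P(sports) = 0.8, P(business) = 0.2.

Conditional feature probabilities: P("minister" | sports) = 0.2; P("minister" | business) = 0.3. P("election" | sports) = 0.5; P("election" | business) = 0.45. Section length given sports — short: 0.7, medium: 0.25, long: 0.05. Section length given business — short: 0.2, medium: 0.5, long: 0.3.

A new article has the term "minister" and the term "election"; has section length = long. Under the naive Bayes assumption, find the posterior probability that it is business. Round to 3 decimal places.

0.669

sports: 0.8 × 0.2 × 0.5 × 0.05 = 0.004
business: 0.2 × 0.3 × 0.45 × 0.3 = 0.0081
P(business | x) = 0.0081 / 0.0121 ≈ 0.669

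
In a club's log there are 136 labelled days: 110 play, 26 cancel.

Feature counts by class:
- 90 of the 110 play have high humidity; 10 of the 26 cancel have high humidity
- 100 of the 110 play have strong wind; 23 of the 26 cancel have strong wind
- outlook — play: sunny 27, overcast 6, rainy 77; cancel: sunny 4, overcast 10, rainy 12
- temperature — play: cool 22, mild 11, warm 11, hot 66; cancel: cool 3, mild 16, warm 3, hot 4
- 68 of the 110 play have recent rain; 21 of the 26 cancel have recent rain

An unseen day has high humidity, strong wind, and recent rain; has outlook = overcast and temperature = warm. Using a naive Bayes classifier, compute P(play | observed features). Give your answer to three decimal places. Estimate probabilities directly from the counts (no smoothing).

play: (110/136) × (90/110) × (100/110) × (6/110) × (11/110) × (68/110) ≈ 0.00202855
cancel: (26/136) × (10/26) × (23/26) × (10/26) × (3/26) × (21/26) ≈ 0.0023315
P(play | x) = 0.00202855 / 0.00436005 ≈ 0.465

0.465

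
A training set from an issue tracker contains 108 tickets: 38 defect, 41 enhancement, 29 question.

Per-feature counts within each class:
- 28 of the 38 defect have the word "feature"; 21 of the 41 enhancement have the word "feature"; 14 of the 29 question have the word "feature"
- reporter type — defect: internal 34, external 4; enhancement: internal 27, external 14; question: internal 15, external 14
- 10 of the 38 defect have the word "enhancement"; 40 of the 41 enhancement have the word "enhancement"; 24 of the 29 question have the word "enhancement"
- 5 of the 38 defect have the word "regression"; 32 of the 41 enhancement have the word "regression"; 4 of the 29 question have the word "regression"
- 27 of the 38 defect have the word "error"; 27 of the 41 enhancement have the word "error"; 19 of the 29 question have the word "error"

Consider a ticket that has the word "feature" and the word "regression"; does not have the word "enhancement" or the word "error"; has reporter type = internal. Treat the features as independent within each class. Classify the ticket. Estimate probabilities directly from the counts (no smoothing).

defect: (38/108) × (28/38) × (34/38) × (28/38) × (5/38) × (11/38) ≈ 0.00651028
enhancement: (41/108) × (21/41) × (27/41) × (1/41) × (32/41) × (14/41) ≈ 0.000832342
question: (29/108) × (14/29) × (15/29) × (5/29) × (4/29) × (10/29) ≈ 0.000549836
Highest score → defect.

defect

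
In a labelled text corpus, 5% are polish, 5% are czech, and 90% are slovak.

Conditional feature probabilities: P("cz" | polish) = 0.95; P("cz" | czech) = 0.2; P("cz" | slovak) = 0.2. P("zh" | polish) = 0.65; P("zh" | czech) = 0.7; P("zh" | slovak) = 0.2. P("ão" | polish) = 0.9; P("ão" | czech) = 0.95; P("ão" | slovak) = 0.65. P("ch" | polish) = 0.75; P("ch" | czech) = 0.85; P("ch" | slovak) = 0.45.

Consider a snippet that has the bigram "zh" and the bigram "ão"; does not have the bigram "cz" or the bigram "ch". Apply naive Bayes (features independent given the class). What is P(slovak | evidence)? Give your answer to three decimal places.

0.922

polish: 0.05 × (1−0.95) × 0.65 × 0.9 × (1−0.75) = 0.000365625
czech: 0.05 × (1−0.2) × 0.7 × 0.95 × (1−0.85) = 0.00399
slovak: 0.9 × (1−0.2) × 0.2 × 0.65 × (1−0.45) = 0.05148
P(slovak | x) = 0.05148 / 0.055835625 ≈ 0.922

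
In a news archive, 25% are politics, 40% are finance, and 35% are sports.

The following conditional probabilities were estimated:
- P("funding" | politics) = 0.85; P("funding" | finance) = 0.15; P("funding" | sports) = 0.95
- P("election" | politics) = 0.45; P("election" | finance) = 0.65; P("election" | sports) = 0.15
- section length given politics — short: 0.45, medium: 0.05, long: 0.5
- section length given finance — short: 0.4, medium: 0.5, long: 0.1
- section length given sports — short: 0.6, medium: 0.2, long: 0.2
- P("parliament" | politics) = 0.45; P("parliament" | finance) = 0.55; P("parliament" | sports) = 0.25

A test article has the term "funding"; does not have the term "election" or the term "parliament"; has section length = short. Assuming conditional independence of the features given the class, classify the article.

politics: 0.25 × 0.85 × (1−0.45) × 0.45 × (1−0.45) = 0.0289265625
finance: 0.4 × 0.15 × (1−0.65) × 0.4 × (1−0.55) = 0.00378
sports: 0.35 × 0.95 × (1−0.15) × 0.6 × (1−0.25) = 0.12718125
Highest score → sports.

sports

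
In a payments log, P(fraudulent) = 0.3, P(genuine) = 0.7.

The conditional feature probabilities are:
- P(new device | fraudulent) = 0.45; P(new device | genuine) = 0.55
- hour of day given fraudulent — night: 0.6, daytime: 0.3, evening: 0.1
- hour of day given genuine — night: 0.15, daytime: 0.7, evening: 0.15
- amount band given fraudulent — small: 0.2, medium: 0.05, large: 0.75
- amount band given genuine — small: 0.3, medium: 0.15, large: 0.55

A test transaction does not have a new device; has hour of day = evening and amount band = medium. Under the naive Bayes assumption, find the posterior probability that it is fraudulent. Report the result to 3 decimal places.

0.104

fraudulent: 0.3 × (1−0.45) × 0.1 × 0.05 = 0.000825
genuine: 0.7 × (1−0.55) × 0.15 × 0.15 = 0.0070875
P(fraudulent | x) = 0.000825 / 0.0079125 ≈ 0.104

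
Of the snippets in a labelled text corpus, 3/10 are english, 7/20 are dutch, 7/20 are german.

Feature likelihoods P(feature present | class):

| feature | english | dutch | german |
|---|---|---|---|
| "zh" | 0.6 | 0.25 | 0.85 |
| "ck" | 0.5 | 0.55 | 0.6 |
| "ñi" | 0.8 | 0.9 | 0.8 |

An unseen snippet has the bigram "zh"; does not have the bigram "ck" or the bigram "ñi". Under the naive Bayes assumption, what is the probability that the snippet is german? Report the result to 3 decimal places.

0.520

english: 0.3 × 0.6 × (1−0.5) × (1−0.8) = 0.018
dutch: 0.35 × 0.25 × (1−0.55) × (1−0.9) = 0.0039375
german: 0.35 × 0.85 × (1−0.6) × (1−0.8) = 0.0238
P(german | x) = 0.0238 / 0.0457375 ≈ 0.520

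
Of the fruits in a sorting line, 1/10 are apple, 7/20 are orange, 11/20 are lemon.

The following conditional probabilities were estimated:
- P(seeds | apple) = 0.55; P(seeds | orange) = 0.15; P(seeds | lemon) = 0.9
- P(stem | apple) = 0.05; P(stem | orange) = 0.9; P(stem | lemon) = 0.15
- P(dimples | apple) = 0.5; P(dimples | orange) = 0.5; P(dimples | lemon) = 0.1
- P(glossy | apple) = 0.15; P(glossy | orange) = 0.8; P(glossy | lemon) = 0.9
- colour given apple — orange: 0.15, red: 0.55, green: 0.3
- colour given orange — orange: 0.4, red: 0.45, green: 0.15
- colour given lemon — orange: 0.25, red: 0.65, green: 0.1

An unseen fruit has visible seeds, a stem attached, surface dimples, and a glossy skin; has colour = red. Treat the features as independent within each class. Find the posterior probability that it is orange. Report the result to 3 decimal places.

0.656

apple: 0.1 × 0.55 × 0.05 × 0.5 × 0.15 × 0.55 = 0.0001134375
orange: 0.35 × 0.15 × 0.9 × 0.5 × 0.8 × 0.45 = 0.008505
lemon: 0.55 × 0.9 × 0.15 × 0.1 × 0.9 × 0.65 = 0.004343625
P(orange | x) = 0.008505 / 0.0129620625 ≈ 0.656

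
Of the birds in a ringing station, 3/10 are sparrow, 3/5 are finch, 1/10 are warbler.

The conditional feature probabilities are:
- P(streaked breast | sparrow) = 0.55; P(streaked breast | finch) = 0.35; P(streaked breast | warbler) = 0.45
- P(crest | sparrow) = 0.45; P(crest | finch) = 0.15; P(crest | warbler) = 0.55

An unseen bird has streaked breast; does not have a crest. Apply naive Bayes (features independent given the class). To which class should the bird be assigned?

sparrow: 0.3 × 0.55 × (1−0.45) = 0.09075
finch: 0.6 × 0.35 × (1−0.15) = 0.1785
warbler: 0.1 × 0.45 × (1−0.55) = 0.02025
Highest score → finch.

finch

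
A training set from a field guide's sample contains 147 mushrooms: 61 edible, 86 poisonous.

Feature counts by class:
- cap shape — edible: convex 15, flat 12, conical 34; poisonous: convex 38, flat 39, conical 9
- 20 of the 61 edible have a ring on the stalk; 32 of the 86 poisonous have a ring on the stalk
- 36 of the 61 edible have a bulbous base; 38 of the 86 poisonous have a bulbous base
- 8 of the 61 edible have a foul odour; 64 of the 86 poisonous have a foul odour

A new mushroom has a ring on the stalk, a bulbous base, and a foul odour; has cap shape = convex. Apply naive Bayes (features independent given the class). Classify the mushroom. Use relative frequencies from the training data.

poisonous

edible: (61/147) × (15/61) × (20/61) × (36/61) × (8/61) ≈ 0.00258945
poisonous: (86/147) × (38/86) × (32/86) × (38/86) × (64/86) ≈ 0.0316289
Highest score → poisonous.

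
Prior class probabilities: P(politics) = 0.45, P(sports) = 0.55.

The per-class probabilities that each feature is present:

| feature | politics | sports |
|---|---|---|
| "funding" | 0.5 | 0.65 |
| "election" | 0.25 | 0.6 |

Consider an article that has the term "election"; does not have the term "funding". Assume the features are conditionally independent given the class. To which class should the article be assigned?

sports

politics: 0.45 × (1−0.5) × 0.25 = 0.05625
sports: 0.55 × (1−0.65) × 0.6 = 0.1155
Highest score → sports.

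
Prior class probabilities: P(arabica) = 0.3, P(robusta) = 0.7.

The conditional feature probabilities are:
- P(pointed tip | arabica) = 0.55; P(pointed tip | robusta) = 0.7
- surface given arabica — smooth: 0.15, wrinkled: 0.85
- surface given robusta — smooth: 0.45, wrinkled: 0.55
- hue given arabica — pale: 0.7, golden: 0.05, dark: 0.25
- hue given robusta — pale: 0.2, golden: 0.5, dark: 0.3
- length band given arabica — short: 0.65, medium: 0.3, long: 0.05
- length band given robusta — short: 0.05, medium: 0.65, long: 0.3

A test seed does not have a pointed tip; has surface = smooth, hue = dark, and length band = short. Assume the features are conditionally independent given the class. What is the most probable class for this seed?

arabica: 0.3 × (1−0.55) × 0.15 × 0.25 × 0.65 = 0.003290625
robusta: 0.7 × (1−0.7) × 0.45 × 0.3 × 0.05 = 0.0014175
Highest score → arabica.

arabica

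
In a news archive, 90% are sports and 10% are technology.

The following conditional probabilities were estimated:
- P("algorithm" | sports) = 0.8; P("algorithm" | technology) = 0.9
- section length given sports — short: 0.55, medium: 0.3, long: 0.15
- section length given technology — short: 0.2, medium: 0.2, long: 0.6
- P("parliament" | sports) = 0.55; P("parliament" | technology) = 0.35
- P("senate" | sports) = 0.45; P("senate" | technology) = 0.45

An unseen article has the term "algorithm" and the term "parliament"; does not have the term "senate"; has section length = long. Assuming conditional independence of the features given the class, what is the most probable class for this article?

sports

sports: 0.9 × 0.8 × 0.15 × 0.55 × (1−0.45) = 0.03267
technology: 0.1 × 0.9 × 0.6 × 0.35 × (1−0.45) = 0.010395
Highest score → sports.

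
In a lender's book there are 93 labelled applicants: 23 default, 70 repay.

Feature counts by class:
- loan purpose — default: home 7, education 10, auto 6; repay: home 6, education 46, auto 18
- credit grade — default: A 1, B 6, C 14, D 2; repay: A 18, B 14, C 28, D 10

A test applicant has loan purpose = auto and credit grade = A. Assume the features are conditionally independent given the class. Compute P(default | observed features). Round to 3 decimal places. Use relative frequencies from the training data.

default: (23/93) × (6/23) × (1/23) ≈ 0.00280505
repay: (70/93) × (18/70) × (18/70) ≈ 0.0497696
P(default | x) = 0.00280505 / 0.05257465 ≈ 0.053

0.053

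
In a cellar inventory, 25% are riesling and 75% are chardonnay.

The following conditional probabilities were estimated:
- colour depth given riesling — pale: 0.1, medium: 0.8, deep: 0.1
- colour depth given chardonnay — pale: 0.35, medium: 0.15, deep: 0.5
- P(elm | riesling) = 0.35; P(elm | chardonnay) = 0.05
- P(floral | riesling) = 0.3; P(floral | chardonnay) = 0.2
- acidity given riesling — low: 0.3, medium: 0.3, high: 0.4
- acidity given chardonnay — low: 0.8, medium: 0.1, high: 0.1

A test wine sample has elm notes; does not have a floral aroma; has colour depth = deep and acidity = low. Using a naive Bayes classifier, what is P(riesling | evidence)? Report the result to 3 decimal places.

riesling: 0.25 × 0.1 × 0.35 × (1−0.3) × 0.3 = 0.0018375
chardonnay: 0.75 × 0.5 × 0.05 × (1−0.2) × 0.8 = 0.012
P(riesling | x) = 0.0018375 / 0.0138375 ≈ 0.133

0.133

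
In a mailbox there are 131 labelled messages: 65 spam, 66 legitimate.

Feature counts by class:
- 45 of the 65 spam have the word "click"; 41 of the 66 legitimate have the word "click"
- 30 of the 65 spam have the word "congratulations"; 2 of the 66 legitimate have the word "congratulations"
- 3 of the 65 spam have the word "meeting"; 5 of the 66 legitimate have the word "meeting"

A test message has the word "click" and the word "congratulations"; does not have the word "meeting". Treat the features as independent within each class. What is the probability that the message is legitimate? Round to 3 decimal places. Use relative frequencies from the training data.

0.055

spam: (65/131) × (45/65) × (30/65) × (62/65) ≈ 0.151226
legitimate: (66/131) × (41/66) × (2/66) × (61/66) ≈ 0.00876566
P(legitimate | x) = 0.00876566 / 0.15999166 ≈ 0.055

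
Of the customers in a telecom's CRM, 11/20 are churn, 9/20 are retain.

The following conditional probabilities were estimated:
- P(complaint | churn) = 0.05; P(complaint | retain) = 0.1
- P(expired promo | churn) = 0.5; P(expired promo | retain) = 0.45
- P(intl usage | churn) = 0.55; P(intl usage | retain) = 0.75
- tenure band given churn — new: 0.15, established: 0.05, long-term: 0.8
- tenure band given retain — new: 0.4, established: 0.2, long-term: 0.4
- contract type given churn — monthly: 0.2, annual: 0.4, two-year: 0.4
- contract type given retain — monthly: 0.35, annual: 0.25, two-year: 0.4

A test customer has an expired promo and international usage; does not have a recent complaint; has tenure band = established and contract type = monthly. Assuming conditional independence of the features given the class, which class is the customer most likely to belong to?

churn: 0.55 × (1−0.05) × 0.5 × 0.55 × 0.05 × 0.2 = 0.001436875
retain: 0.45 × (1−0.1) × 0.45 × 0.75 × 0.2 × 0.35 = 0.009568125
Highest score → retain.

retain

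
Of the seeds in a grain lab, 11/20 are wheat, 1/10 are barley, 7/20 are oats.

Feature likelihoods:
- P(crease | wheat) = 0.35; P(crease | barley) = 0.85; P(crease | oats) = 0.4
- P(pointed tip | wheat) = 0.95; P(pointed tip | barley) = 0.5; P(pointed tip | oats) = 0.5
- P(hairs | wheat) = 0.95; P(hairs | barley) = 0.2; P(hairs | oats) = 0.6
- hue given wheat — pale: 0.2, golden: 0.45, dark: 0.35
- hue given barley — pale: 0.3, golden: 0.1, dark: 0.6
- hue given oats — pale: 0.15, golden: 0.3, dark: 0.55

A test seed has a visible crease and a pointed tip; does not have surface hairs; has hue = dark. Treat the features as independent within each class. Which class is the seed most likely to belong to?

wheat: 0.55 × 0.35 × 0.95 × (1−0.95) × 0.35 = 0.0032003125
barley: 0.1 × 0.85 × 0.5 × (1−0.2) × 0.6 = 0.0204
oats: 0.35 × 0.4 × 0.5 × (1−0.6) × 0.55 = 0.0154
Highest score → barley.

barley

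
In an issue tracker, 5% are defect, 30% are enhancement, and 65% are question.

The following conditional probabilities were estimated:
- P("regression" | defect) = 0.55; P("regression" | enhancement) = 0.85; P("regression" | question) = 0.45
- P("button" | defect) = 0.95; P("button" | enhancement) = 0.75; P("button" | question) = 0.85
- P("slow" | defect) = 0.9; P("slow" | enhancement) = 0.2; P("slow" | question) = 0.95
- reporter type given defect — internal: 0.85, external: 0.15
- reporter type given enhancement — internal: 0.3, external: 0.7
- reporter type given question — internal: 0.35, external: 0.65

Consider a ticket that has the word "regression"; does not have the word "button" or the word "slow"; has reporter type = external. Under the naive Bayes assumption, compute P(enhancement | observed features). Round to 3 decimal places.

defect: 0.05 × 0.55 × (1−0.95) × (1−0.9) × 0.15 = 0.000020625
enhancement: 0.3 × 0.85 × (1−0.75) × (1−0.2) × 0.7 = 0.0357
question: 0.65 × 0.45 × (1−0.85) × (1−0.95) × 0.65 = 0.0014259375
P(enhancement | x) = 0.0357 / 0.0371465625 ≈ 0.961

0.961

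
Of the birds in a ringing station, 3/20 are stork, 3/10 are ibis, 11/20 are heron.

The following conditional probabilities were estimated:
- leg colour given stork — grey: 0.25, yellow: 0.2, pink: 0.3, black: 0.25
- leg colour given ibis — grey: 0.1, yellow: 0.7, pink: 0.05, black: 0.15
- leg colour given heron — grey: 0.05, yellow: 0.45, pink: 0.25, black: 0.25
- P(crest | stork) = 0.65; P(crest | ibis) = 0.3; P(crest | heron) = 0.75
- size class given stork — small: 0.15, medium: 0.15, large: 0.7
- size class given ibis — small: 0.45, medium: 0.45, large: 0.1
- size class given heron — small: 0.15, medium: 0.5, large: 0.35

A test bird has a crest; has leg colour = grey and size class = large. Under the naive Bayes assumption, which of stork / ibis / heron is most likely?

stork: 0.15 × 0.25 × 0.65 × 0.7 = 0.0170625
ibis: 0.3 × 0.1 × 0.3 × 0.1 = 0.0009
heron: 0.55 × 0.05 × 0.75 × 0.35 = 0.00721875
Highest score → stork.

stork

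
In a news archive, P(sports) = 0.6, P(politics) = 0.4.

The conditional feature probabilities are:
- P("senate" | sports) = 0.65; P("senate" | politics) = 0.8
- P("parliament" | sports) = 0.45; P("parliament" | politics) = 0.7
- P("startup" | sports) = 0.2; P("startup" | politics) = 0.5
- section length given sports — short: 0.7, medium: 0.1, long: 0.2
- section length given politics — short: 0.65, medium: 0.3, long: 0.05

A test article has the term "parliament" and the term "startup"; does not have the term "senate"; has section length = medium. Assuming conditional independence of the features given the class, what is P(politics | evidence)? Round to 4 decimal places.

sports: 0.6 × (1−0.65) × 0.45 × 0.2 × 0.1 = 0.00189
politics: 0.4 × (1−0.8) × 0.7 × 0.5 × 0.3 = 0.0084
P(politics | x) = 0.0084 / 0.01029 ≈ 0.8163

0.8163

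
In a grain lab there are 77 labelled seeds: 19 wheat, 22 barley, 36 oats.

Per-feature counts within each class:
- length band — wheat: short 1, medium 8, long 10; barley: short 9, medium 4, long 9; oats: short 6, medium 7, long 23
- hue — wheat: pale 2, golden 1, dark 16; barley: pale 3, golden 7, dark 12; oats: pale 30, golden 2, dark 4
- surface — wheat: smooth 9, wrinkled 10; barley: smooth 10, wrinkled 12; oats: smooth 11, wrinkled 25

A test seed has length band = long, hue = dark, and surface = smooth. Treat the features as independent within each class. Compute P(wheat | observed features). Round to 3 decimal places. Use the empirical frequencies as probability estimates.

wheat: (19/77) × (10/19) × (16/19) × (9/19) ≈ 0.0518042
barley: (22/77) × (9/22) × (12/22) × (10/22) ≈ 0.0289793
oats: (36/77) × (23/36) × (4/36) × (11/36) ≈ 0.0101411
P(wheat | x) = 0.0518042 / 0.0909246 ≈ 0.570

0.570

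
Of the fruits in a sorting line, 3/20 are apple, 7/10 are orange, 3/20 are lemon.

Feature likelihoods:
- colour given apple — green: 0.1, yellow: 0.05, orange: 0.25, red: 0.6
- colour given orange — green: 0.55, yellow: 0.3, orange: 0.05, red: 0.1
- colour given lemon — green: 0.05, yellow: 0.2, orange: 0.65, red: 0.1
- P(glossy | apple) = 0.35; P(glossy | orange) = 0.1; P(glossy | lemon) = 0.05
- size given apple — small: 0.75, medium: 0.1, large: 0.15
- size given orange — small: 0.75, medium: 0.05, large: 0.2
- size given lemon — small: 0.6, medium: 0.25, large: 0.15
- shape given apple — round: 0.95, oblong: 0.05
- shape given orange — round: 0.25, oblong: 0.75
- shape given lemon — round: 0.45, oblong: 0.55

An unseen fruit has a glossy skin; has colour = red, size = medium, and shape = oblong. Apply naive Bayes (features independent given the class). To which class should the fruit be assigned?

orange

apple: 0.15 × 0.6 × 0.35 × 0.1 × 0.05 = 0.0001575
orange: 0.7 × 0.1 × 0.1 × 0.05 × 0.75 = 0.0002625
lemon: 0.15 × 0.1 × 0.05 × 0.25 × 0.55 = 0.000103125
Highest score → orange.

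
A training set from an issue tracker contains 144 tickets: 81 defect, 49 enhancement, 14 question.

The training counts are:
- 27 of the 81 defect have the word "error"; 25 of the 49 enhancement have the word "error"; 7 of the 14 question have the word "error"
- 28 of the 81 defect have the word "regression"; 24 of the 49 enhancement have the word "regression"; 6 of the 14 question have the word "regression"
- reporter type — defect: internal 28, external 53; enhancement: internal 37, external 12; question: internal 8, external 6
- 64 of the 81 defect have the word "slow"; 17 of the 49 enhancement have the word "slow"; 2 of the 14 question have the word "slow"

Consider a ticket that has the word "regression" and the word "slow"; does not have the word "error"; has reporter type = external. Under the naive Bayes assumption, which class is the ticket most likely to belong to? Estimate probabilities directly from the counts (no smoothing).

defect: (81/144) × (54/81) × (28/81) × (53/81) × (64/81) ≈ 0.0670178
enhancement: (49/144) × (24/49) × (24/49) × (12/49) × (17/49) ≈ 0.00693589
question: (14/144) × (7/14) × (6/14) × (6/14) × (2/14) ≈ 0.00127551
Highest score → defect.

defect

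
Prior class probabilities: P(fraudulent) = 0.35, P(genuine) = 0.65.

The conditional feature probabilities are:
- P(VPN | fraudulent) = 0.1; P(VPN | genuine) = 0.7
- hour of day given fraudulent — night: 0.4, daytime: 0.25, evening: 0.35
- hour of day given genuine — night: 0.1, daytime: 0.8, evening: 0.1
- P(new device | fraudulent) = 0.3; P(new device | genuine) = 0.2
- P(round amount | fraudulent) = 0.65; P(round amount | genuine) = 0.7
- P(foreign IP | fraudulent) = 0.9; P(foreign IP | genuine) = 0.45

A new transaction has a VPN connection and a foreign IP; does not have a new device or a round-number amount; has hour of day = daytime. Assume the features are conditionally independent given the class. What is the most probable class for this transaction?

genuine

fraudulent: 0.35 × 0.1 × 0.25 × (1−0.3) × (1−0.65) × 0.9 = 0.001929375
genuine: 0.65 × 0.7 × 0.8 × (1−0.2) × (1−0.7) × 0.45 = 0.039312
Highest score → genuine.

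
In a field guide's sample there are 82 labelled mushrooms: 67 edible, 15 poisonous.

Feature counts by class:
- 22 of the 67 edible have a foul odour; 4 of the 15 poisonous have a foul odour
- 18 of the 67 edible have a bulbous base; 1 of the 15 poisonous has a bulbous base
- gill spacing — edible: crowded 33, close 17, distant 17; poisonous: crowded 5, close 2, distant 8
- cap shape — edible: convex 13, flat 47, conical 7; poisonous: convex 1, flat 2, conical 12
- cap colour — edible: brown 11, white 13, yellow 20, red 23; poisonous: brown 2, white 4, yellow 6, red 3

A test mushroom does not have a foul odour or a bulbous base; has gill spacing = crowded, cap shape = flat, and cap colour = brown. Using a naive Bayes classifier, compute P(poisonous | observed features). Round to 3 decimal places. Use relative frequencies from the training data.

0.032

edible: (67/82) × (45/67) × (49/67) × (33/67) × (47/67) × (11/67) ≈ 0.0227667
poisonous: (15/82) × (11/15) × (14/15) × (5/15) × (2/15) × (2/15) ≈ 0.000741945
P(poisonous | x) = 0.000741945 / 0.023508645 ≈ 0.032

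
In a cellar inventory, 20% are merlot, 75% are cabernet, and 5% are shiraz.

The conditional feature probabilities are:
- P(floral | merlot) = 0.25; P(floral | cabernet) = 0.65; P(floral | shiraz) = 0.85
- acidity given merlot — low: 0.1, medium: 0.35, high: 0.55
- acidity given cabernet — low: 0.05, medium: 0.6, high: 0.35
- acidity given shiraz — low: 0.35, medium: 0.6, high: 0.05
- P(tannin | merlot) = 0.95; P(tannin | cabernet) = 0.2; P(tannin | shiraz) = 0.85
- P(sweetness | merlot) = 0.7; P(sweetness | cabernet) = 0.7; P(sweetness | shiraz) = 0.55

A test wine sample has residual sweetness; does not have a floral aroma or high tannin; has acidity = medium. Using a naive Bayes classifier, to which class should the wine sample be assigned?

cabernet

merlot: 0.2 × (1−0.25) × 0.35 × (1−0.95) × 0.7 = 0.0018375
cabernet: 0.75 × (1−0.65) × 0.6 × (1−0.2) × 0.7 = 0.0882
shiraz: 0.05 × (1−0.85) × 0.6 × (1−0.85) × 0.55 = 0.00037125
Highest score → cabernet.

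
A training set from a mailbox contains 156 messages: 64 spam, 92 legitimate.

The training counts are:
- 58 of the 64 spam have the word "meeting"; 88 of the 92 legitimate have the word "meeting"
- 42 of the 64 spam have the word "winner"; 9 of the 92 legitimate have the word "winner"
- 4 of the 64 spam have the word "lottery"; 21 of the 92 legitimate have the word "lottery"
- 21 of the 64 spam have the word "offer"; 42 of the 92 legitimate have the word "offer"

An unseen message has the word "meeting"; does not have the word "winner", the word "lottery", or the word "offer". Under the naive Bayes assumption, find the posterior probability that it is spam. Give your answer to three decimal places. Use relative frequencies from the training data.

0.274

spam: (64/156) × (58/64) × (22/64) × (60/64) × (43/64) ≈ 0.0805018
legitimate: (92/156) × (88/92) × (83/92) × (71/92) × (50/92) ≈ 0.213452
P(spam | x) = 0.0805018 / 0.2939538 ≈ 0.274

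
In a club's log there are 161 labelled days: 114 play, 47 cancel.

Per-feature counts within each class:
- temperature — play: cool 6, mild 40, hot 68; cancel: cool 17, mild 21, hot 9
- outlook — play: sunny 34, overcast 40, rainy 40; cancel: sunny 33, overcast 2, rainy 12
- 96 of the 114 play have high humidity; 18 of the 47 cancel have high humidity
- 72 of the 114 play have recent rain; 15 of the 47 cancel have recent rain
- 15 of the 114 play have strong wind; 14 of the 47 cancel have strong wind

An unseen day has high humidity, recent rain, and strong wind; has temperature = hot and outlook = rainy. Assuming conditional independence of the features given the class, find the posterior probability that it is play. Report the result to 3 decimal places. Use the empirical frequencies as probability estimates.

0.952

play: (114/161) × (68/114) × (40/114) × (96/114) × (72/114) × (15/114) ≈ 0.010371
cancel: (47/161) × (9/47) × (12/47) × (18/47) × (15/47) × (14/47) ≈ 0.000519635
P(play | x) = 0.010371 / 0.010890635 ≈ 0.952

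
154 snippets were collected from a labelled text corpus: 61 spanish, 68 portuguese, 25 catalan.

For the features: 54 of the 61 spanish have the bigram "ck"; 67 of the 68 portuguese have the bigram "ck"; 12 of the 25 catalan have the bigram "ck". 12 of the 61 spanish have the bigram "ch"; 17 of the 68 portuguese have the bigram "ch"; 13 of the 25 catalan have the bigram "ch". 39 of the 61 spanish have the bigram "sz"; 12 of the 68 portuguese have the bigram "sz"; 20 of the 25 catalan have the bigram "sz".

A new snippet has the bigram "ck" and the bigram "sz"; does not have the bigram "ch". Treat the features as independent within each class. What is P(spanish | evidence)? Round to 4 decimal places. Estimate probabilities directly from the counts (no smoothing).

0.6730

spanish: (61/154) × (54/61) × (49/61) × (39/61) ≈ 0.180084
portuguese: (68/154) × (67/68) × (51/68) × (12/68) ≈ 0.0575821
catalan: (25/154) × (12/25) × (12/25) × (20/25) ≈ 0.0299221
P(spanish | x) = 0.180084 / 0.2675882 ≈ 0.6730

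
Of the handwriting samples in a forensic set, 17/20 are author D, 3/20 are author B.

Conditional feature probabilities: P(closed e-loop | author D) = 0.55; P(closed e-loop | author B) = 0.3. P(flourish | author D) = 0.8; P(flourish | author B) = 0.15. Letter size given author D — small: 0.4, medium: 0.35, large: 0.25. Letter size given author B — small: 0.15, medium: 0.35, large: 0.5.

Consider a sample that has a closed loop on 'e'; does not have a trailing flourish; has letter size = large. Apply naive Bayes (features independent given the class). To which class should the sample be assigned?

author D: 0.85 × 0.55 × (1−0.8) × 0.25 = 0.023375
author B: 0.15 × 0.3 × (1−0.15) × 0.5 = 0.019125
Highest score → author D.

author D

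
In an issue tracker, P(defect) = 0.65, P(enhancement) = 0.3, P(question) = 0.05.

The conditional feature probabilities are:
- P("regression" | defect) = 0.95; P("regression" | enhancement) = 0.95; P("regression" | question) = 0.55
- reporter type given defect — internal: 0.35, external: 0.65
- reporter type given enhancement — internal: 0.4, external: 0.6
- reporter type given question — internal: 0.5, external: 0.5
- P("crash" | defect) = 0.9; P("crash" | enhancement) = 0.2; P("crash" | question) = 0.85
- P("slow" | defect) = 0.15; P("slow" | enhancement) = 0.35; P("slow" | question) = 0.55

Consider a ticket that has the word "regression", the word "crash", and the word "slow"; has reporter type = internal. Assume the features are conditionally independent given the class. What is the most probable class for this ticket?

defect

defect: 0.65 × 0.95 × 0.35 × 0.9 × 0.15 = 0.029176875
enhancement: 0.3 × 0.95 × 0.4 × 0.2 × 0.35 = 0.00798
question: 0.05 × 0.55 × 0.5 × 0.85 × 0.55 = 0.006428125
Highest score → defect.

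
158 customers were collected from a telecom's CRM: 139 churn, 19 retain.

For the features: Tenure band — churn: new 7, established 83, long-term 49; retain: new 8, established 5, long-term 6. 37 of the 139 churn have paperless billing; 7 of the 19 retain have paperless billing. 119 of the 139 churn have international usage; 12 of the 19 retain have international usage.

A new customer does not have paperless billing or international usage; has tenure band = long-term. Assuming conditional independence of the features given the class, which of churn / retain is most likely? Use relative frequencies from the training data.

churn: (139/158) × (49/139) × (102/139) × (20/139) ≈ 0.0327446
retain: (19/158) × (6/19) × (12/19) × (7/19) ≈ 0.00883621
Highest score → churn.

churn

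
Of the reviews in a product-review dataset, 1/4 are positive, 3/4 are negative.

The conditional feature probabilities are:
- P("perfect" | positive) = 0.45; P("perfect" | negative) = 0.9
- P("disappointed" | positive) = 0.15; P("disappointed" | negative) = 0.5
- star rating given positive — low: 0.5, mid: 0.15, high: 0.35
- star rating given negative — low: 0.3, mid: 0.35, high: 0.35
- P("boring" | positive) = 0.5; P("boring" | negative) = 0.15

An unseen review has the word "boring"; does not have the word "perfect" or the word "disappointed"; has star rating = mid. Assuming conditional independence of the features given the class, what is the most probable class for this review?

positive: 0.25 × (1−0.45) × (1−0.15) × 0.15 × 0.5 = 0.008765625
negative: 0.75 × (1−0.9) × (1−0.5) × 0.35 × 0.15 = 0.00196875
Highest score → positive.

positive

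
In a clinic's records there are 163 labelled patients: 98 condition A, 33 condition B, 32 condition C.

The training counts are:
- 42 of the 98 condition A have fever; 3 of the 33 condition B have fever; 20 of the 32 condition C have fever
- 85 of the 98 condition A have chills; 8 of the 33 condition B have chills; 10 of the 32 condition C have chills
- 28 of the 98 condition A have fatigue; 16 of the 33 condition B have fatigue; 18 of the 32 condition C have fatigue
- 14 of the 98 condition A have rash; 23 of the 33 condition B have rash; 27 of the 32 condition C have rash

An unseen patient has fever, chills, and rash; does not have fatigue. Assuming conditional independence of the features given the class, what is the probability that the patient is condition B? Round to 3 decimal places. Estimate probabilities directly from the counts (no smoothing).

condition A: (98/163) × (42/98) × (85/98) × (70/98) × (14/98) ≈ 0.0228049
condition B: (33/163) × (3/33) × (8/33) × (17/33) × (23/33) ≈ 0.00160199
condition C: (32/163) × (20/32) × (10/32) × (14/32) × (27/32) ≈ 0.0141542
P(condition B | x) = 0.00160199 / 0.03856109 ≈ 0.042

0.042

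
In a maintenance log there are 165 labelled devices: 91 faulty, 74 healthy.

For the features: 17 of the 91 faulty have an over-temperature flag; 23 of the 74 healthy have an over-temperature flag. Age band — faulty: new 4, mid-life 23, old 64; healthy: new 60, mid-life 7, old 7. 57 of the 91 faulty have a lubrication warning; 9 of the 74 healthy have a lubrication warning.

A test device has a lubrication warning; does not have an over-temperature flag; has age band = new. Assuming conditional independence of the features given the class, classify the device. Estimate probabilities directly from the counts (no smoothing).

faulty: (91/165) × (74/91) × (4/91) × (57/91) ≈ 0.0123481
healthy: (74/165) × (51/74) × (60/74) × (9/74) ≈ 0.0304801
Highest score → healthy.

healthy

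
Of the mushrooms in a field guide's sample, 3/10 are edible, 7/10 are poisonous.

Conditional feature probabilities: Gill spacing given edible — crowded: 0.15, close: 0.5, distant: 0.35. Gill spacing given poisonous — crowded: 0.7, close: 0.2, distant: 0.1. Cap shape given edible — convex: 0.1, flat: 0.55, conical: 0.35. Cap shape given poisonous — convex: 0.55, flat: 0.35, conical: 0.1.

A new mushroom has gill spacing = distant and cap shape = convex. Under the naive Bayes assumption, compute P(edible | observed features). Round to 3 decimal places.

edible: 0.3 × 0.35 × 0.1 = 0.0105
poisonous: 0.7 × 0.1 × 0.55 = 0.0385
P(edible | x) = 0.0105 / 0.049 ≈ 0.214

0.214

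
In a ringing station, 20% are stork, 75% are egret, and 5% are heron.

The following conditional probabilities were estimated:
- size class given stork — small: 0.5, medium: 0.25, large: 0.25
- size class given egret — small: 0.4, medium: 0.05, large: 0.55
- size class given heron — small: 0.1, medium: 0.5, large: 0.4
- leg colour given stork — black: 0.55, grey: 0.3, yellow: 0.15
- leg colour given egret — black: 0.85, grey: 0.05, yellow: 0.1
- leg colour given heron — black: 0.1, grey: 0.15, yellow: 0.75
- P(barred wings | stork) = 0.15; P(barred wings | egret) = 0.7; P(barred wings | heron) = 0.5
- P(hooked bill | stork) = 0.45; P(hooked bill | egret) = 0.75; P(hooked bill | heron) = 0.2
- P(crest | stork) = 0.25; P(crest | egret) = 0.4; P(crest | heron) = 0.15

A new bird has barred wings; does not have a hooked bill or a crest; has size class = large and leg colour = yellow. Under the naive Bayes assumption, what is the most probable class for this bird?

stork: 0.2 × 0.25 × 0.15 × 0.15 × (1−0.45) × (1−0.25) = 0.0004640625
egret: 0.75 × 0.55 × 0.1 × 0.7 × (1−0.75) × (1−0.4) = 0.00433125
heron: 0.05 × 0.4 × 0.75 × 0.5 × (1−0.2) × (1−0.15) = 0.0051
Highest score → heron.

heron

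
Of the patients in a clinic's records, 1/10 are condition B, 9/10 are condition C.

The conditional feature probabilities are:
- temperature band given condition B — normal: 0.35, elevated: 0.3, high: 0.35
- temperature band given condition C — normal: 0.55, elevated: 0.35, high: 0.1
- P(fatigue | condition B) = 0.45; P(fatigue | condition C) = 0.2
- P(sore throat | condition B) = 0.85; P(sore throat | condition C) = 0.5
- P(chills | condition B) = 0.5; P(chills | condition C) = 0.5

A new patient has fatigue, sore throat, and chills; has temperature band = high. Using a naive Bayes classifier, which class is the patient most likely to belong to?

condition B

condition B: 0.1 × 0.35 × 0.45 × 0.85 × 0.5 = 0.00669375
condition C: 0.9 × 0.1 × 0.2 × 0.5 × 0.5 = 0.0045
Highest score → condition B.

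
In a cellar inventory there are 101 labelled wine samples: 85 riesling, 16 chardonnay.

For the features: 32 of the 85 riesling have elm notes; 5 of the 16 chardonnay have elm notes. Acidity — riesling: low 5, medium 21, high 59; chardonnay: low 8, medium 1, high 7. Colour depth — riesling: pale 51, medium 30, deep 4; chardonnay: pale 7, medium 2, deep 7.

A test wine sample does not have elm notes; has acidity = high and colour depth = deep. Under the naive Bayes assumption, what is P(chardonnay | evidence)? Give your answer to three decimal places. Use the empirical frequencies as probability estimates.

riesling: (85/101) × (53/85) × (59/85) × (4/85) ≈ 0.0171407
chardonnay: (16/101) × (11/16) × (7/16) × (7/16) ≈ 0.0208462
P(chardonnay | x) = 0.0208462 / 0.0379869 ≈ 0.549

0.549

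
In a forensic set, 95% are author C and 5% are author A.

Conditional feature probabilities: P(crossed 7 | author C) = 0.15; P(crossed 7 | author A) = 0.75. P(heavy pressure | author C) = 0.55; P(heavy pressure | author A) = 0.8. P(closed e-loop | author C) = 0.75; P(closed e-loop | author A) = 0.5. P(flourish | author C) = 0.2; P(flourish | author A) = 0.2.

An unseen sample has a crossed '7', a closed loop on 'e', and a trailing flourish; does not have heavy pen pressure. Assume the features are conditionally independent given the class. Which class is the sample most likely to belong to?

author C

author C: 0.95 × 0.15 × (1−0.55) × 0.75 × 0.2 = 0.00961875
author A: 0.05 × 0.75 × (1−0.8) × 0.5 × 0.2 = 0.00075
Highest score → author C.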